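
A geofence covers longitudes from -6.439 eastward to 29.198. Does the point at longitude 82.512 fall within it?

No

Band width going east from -6.439° to +29.198°: ((29.198 − -6.439) mod 360) = 35.637°.
Offset of +82.512° east of the west edge: ((82.512 − -6.439) mod 360) = 88.951°.
88.951° > 35.637° ⇒ outside.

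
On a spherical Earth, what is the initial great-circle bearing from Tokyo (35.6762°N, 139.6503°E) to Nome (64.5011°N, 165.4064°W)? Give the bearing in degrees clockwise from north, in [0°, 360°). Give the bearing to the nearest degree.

31°

Δλ = -165.4064 − 139.6503 = -305.0567°; wrapped into (−180°, 180°]: 54.9433°.
θ = atan2( sin Δλ · cos φ₂ , cos φ₁ · sin φ₂ − sin φ₁ · cos φ₂ · cos Δλ )
  = atan2(0.35240, 0.58899) = 30.892° → normalised to [0°, 360°): 30.892°.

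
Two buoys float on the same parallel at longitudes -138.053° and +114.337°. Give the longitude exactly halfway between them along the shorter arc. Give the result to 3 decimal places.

Signed shortest Δλ from -138.053° to +114.337° is -107.610°.
Midpoint longitude = -138.053° + (-107.610°)/2 = -138.053° − 53.805° = -191.858°.
Normalise into (−180°, 180°]: +168.142°.
(The naïve average (-138.053 + +114.337)/2 = -11.858° is on the wrong side of the globe.)

+168.142°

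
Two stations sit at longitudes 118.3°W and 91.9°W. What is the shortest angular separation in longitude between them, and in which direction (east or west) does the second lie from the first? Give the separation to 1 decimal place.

Raw difference: -91.9 − -118.3 = 26.4°.
Normalise into (−180°, 180°]: 26.4° stays 26.4°.
Positive ⇒ the second point lies to the east; separation 26.4°.

26.4° east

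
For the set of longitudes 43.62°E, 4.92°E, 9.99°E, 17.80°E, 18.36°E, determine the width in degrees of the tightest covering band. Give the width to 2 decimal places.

Sort the longitudes: +4.92°, +9.99°, +17.80°, +18.36°, +43.62°.
Eastward gaps between consecutive values (wrapping around): 5.07°, 7.81°, 0.56°, 25.26°, 321.30°.
Largest gap = 321.30° ⇒ minimal covering band is its complement: 360° − 321.30° = 38.70°.
Band runs from +4.92° eastward to +43.62°.

38.70°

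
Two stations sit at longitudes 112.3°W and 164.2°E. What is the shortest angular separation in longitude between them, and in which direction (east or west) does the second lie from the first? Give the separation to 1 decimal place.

83.5° west

Raw difference: 164.2 − -112.3 = 276.5°.
Normalise into (−180°, 180°]: 276.5° − 360° = -83.5°.
Negative ⇒ the second point lies to the west; separation 83.5°.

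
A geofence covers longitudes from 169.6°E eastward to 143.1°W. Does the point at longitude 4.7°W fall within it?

No

Band width going east from +169.6° to -143.1°: ((-143.1 − 169.6) mod 360) = 47.3°.
Offset of -4.7° east of the west edge: ((-4.7 − 169.6) mod 360) = 185.7°.
185.7° > 47.3° ⇒ outside.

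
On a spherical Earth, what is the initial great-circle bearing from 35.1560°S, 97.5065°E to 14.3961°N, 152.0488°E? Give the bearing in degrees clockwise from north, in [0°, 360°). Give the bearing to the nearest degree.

56°

Δλ = 152.0488 − 97.5065 = 54.5423°.
θ = atan2( sin Δλ · cos φ₂ , cos φ₁ · sin φ₂ − sin φ₁ · cos φ₂ · cos Δλ )
  = atan2(0.78897, 0.52681) = 56.268° → normalised to [0°, 360°): 56.268°.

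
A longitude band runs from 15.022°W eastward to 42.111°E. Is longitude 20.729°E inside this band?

Band width going east from -15.022° to +42.111°: ((42.111 − -15.022) mod 360) = 57.133°.
Offset of +20.729° east of the west edge: ((20.729 − -15.022) mod 360) = 35.751°.
35.751° ≤ 57.133° ⇒ inside.

Yes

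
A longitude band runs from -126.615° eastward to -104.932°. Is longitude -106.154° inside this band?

Band width going east from -126.615° to -104.932°: ((-104.932 − -126.615) mod 360) = 21.683°.
Offset of -106.154° east of the west edge: ((-106.154 − -126.615) mod 360) = 20.461°.
20.461° ≤ 21.683° ⇒ inside.

Yes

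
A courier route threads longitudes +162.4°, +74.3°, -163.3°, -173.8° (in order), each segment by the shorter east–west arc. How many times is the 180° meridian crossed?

Leg 1: +162.4° → +74.3°, shortest Δλ = -88.1° (west) — does not cross 180°.
Leg 2: +74.3° → -163.3°, shortest Δλ = 122.4° (east) — crosses 180°.
Leg 3: -163.3° → -173.8°, shortest Δλ = -10.5° (west) — does not cross 180°.
Total crossings: 1.

1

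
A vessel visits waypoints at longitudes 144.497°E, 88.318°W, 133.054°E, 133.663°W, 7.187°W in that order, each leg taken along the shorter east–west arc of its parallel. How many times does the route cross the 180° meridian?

3

Leg 1: +144.497° → -88.318°, shortest Δλ = 127.185° (east) — crosses 180°.
Leg 2: -88.318° → +133.054°, shortest Δλ = -138.628° (west) — crosses 180°.
Leg 3: +133.054° → -133.663°, shortest Δλ = 93.283° (east) — crosses 180°.
Leg 4: -133.663° → -7.187°, shortest Δλ = 126.476° (east) — does not cross 180°.
Total crossings: 3.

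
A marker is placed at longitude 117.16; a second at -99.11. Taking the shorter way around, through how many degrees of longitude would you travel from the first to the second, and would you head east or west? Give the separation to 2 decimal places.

143.73° east

Raw difference: -99.11 − 117.16 = -216.27°.
Normalise into (−180°, 180°]: -216.27° + 360° = 143.73°.
Positive ⇒ the second point lies to the east; separation 143.73°.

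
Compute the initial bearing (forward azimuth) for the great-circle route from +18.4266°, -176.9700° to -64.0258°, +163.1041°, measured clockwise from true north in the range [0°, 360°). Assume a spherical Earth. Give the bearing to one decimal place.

188.6°

Δλ = 163.1041 − -176.9700 = 340.0741°; wrapped into (−180°, 180°]: -19.9259°.
θ = atan2( sin Δλ · cos φ₂ , cos φ₁ · sin φ₂ − sin φ₁ · cos φ₂ · cos Δλ )
  = atan2(-0.14926, -0.98305) = -171.366° → normalised to [0°, 360°): 188.634°.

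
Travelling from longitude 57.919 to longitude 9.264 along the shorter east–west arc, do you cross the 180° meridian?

Signed shortest Δλ = ((9.264 − 57.919 + 180) mod 360) − 180 = -48.655°.
Going west by 48.655° from +57.919° reaches +9.264° without touching 180°.

No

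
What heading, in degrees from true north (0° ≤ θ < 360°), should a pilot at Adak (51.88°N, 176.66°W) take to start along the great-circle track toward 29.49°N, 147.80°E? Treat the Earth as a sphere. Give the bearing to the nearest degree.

243°

Δλ = 147.80 − -176.66 = 324.46°; wrapped into (−180°, 180°]: -35.54°.
θ = atan2( sin Δλ · cos φ₂ , cos φ₁ · sin φ₂ − sin φ₁ · cos φ₂ · cos Δλ )
  = atan2(-0.50596, -0.25334) = -116.597° → normalised to [0°, 360°): 243.403°.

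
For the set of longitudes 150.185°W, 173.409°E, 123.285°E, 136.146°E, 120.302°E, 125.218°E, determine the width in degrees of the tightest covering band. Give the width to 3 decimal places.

89.513°

Sort the longitudes: -150.185°, +120.302°, +123.285°, +125.218°, +136.146°, +173.409°.
Eastward gaps between consecutive values (wrapping around): 270.487°, 2.983°, 1.933°, 10.928°, 37.263°, 36.406°.
Largest gap = 270.487° ⇒ minimal covering band is its complement: 360° − 270.487° = 89.513°.
Band runs from +120.302° eastward to -150.185°, crossing the antimeridian.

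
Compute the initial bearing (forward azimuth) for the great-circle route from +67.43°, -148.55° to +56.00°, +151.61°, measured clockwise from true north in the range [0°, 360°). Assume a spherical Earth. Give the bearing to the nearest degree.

Δλ = 151.61 − -148.55 = 300.16°; wrapped into (−180°, 180°]: -59.84°.
θ = atan2( sin Δλ · cos φ₂ , cos φ₁ · sin φ₂ − sin φ₁ · cos φ₂ · cos Δλ )
  = atan2(-0.48349, 0.05876) = -83.070° → normalised to [0°, 360°): 276.930°.

277°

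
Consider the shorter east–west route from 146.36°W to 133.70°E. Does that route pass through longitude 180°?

Naïve |133.70 − -146.36| = 280.06° > 180°, so the shorter arc goes the other way round — across 180°.
Signed shortest Δλ = ((133.70 − -146.36 + 180) mod 360) − 180 = -79.94°.
Going west by 79.94° from -146.36° passes through 180° before reaching +133.70°.

Yes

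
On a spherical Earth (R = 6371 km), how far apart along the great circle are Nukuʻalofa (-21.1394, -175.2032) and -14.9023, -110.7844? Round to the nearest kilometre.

Δλ = -110.7844 − -175.2032 = 64.4188°.
Δφ = -14.9023 − -21.1394 = 6.2371°.
a = sin²(Δφ/2) + cos φ₁ · cos φ₂ · sin²(Δλ/2) = 0.259033.
c = 2·atan2(√a, √(1−a)) = 1.06794 rad → d = 6371·c ≈ 6803.82 km.

6804 km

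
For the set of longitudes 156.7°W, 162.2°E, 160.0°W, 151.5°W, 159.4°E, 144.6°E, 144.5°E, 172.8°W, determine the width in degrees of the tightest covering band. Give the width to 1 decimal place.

Sort the longitudes: -172.8°, -160.0°, -156.7°, -151.5°, +144.5°, +144.6°, +159.4°, +162.2°.
Eastward gaps between consecutive values (wrapping around): 12.8°, 3.3°, 5.2°, 296.0°, 0.1°, 14.8°, 2.8°, 25.0°.
Largest gap = 296.0° ⇒ minimal covering band is its complement: 360° − 296.0° = 64.0°.
Band runs from +144.5° eastward to -151.5°, crossing the antimeridian.

64.0°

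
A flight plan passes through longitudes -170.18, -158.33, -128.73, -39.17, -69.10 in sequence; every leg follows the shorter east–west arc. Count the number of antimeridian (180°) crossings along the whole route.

0

Leg 1: -170.18° → -158.33°, shortest Δλ = 11.85° (east) — does not cross 180°.
Leg 2: -158.33° → -128.73°, shortest Δλ = 29.6° (east) — does not cross 180°.
Leg 3: -128.73° → -39.17°, shortest Δλ = 89.56° (east) — does not cross 180°.
Leg 4: -39.17° → -69.10°, shortest Δλ = -29.93° (west) — does not cross 180°.
Total crossings: 0.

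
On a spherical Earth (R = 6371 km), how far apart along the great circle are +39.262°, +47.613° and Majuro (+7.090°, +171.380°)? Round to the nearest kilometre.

Δλ = 171.380 − 47.613 = 123.767°.
Δφ = 7.090 − 39.262 = -32.172°.
a = sin²(Δφ/2) + cos φ₁ · cos φ₂ · sin²(Δλ/2) = 0.674471.
c = 2·atan2(√a, √(1−a)) = 1.92724 rad → d = 6371·c ≈ 12278.44 km.

12278 km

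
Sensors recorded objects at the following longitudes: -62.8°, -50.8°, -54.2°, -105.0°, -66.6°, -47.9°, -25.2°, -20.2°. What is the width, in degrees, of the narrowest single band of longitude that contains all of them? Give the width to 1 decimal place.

84.8°

Sort the longitudes: -105.0°, -66.6°, -62.8°, -54.2°, -50.8°, -47.9°, -25.2°, -20.2°.
Eastward gaps between consecutive values (wrapping around): 38.4°, 3.8°, 8.6°, 3.4°, 2.9°, 22.7°, 5.0°, 275.2°.
Largest gap = 275.2° ⇒ minimal covering band is its complement: 360° − 275.2° = 84.8°.
Band runs from -105.0° eastward to -20.2°.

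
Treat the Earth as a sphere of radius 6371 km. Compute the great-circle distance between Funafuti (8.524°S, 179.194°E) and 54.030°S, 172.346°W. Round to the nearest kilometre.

Δλ = -172.346 − 179.194 = -351.540°; wrapped into (−180°, 180°]: 8.460°.
Δφ = -54.030 − -8.524 = -45.506°.
a = sin²(Δφ/2) + cos φ₁ · cos φ₂ · sin²(Δλ/2) = 0.152743.
c = 2·atan2(√a, √(1−a)) = 0.80305 rad → d = 6371·c ≈ 5116.25 km.

5116 km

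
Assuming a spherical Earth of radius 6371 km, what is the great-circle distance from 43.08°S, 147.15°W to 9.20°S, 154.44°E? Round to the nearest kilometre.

6768 km

Δλ = 154.44 − -147.15 = 301.59°; wrapped into (−180°, 180°]: -58.41°.
Δφ = -9.20 − -43.08 = 33.88°.
a = sin²(Δφ/2) + cos φ₁ · cos φ₂ · sin²(Δλ/2) = 0.256554.
c = 2·atan2(√a, √(1−a)) = 1.06227 rad → d = 6371·c ≈ 6767.72 km.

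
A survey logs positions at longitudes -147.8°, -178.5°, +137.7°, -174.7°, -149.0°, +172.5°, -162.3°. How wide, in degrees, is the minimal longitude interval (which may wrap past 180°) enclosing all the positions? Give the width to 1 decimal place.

Sort the longitudes: -178.5°, -174.7°, -162.3°, -149.0°, -147.8°, +137.7°, +172.5°.
Eastward gaps between consecutive values (wrapping around): 3.8°, 12.4°, 13.3°, 1.2°, 285.5°, 34.8°, 9.0°.
Largest gap = 285.5° ⇒ minimal covering band is its complement: 360° − 285.5° = 74.5°.
Band runs from +137.7° eastward to -147.8°, crossing the antimeridian.

74.5°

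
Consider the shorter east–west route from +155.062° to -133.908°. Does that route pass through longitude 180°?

Naïve |-133.908 − 155.062| = 288.97° > 180°, so the shorter arc goes the other way round — across 180°.
Signed shortest Δλ = ((-133.908 − 155.062 + 180) mod 360) − 180 = 71.03°.
Going east by 71.03° from +155.062° passes through 180° before reaching -133.908°.

Yes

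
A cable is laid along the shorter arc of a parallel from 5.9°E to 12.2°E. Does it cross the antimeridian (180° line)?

Signed shortest Δλ = ((12.2 − 5.9 + 180) mod 360) − 180 = 6.3°.
Going east by 6.3° from +5.9° reaches +12.2° without touching 180°.

No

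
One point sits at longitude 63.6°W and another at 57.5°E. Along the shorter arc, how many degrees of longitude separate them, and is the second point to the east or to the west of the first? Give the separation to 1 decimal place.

121.1° east

Raw difference: 57.5 − -63.6 = 121.1°.
Normalise into (−180°, 180°]: 121.1° stays 121.1°.
Positive ⇒ the second point lies to the east; separation 121.1°.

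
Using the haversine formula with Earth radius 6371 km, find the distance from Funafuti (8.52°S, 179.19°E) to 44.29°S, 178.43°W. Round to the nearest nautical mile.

Δλ = -178.43 − 179.19 = -357.62°; wrapped into (−180°, 180°]: 2.38°.
Δφ = -44.29 − -8.52 = -35.77°.
a = sin²(Δφ/2) + cos φ₁ · cos φ₂ · sin²(Δλ/2) = 0.094620.
c = 2·atan2(√a, √(1−a)) = 0.62535 rad → d = 6371·c ≈ 3984.09 km ≈ 2151.24 nmi.

2151 nmi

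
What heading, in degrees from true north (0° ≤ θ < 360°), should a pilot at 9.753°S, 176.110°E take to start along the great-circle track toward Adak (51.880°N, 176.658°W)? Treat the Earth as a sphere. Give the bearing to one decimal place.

Δλ = -176.658 − 176.110 = -352.768°; wrapped into (−180°, 180°]: 7.232°.
θ = atan2( sin Δλ · cos φ₂ , cos φ₁ · sin φ₂ − sin φ₁ · cos φ₂ · cos Δλ )
  = atan2(0.07771, 0.87909) = 5.052° → normalised to [0°, 360°): 5.052°.

5.1°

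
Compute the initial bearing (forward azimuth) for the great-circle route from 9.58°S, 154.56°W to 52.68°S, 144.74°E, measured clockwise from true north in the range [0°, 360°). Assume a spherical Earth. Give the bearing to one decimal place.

215.7°

Δλ = 144.74 − -154.56 = 299.30°; wrapped into (−180°, 180°]: -60.70°.
θ = atan2( sin Δλ · cos φ₂ , cos φ₁ · sin φ₂ − sin φ₁ · cos φ₂ · cos Δλ )
  = atan2(-0.52871, -0.73479) = -144.264° → normalised to [0°, 360°): 215.736°.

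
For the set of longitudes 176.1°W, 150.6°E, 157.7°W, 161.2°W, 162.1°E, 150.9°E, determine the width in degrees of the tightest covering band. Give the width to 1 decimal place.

Sort the longitudes: -176.1°, -161.2°, -157.7°, +150.6°, +150.9°, +162.1°.
Eastward gaps between consecutive values (wrapping around): 14.9°, 3.5°, 308.3°, 0.3°, 11.2°, 21.8°.
Largest gap = 308.3° ⇒ minimal covering band is its complement: 360° − 308.3° = 51.7°.
Band runs from +150.6° eastward to -157.7°, crossing the antimeridian.

51.7°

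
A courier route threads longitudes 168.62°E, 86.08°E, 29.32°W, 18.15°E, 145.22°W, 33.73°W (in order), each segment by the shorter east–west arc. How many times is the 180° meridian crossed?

Leg 1: +168.62° → +86.08°, shortest Δλ = -82.54° (west) — does not cross 180°.
Leg 2: +86.08° → -29.32°, shortest Δλ = -115.4° (west) — does not cross 180°.
Leg 3: -29.32° → +18.15°, shortest Δλ = 47.47° (east) — does not cross 180°.
Leg 4: +18.15° → -145.22°, shortest Δλ = -163.37° (west) — does not cross 180°.
Leg 5: -145.22° → -33.73°, shortest Δλ = 111.49° (east) — does not cross 180°.
Total crossings: 0.

0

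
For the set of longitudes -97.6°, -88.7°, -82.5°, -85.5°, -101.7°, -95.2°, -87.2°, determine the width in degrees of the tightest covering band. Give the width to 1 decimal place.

19.2°

Sort the longitudes: -101.7°, -97.6°, -95.2°, -88.7°, -87.2°, -85.5°, -82.5°.
Eastward gaps between consecutive values (wrapping around): 4.1°, 2.4°, 6.5°, 1.5°, 1.7°, 3.0°, 340.8°.
Largest gap = 340.8° ⇒ minimal covering band is its complement: 360° − 340.8° = 19.2°.
Band runs from -101.7° eastward to -82.5°.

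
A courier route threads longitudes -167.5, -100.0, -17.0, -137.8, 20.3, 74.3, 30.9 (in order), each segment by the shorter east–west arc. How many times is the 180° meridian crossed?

0

Leg 1: -167.5° → -100.0°, shortest Δλ = 67.5° (east) — does not cross 180°.
Leg 2: -100.0° → -17.0°, shortest Δλ = 83.0° (east) — does not cross 180°.
Leg 3: -17.0° → -137.8°, shortest Δλ = -120.8° (west) — does not cross 180°.
Leg 4: -137.8° → +20.3°, shortest Δλ = 158.1° (east) — does not cross 180°.
Leg 5: +20.3° → +74.3°, shortest Δλ = 54.0° (east) — does not cross 180°.
Leg 6: +74.3° → +30.9°, shortest Δλ = -43.4° (west) — does not cross 180°.
Total crossings: 0.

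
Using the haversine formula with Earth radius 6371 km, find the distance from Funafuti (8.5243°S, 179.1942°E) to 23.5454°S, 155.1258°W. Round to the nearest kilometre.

3203 km

Δλ = -155.1258 − 179.1942 = -334.3200°; wrapped into (−180°, 180°]: 25.6800°.
Δφ = -23.5454 − -8.5243 = -15.0211°.
a = sin²(Δφ/2) + cos φ₁ · cos φ₂ · sin²(Δλ/2) = 0.061859.
c = 2·atan2(√a, √(1−a)) = 0.50271 rad → d = 6371·c ≈ 3202.73 km.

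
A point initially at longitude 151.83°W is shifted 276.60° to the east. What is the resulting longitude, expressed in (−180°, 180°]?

Start at -151.83°; shift +276.60° → +124.77°.
+124.77° already lies in (−180°, 180°].

124.77°E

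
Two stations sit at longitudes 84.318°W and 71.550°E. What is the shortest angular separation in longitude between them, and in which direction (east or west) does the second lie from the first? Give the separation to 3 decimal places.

Raw difference: 71.550 − -84.318 = 155.868°.
Normalise into (−180°, 180°]: 155.868° stays 155.868°.
Positive ⇒ the second point lies to the east; separation 155.868°.

155.868° east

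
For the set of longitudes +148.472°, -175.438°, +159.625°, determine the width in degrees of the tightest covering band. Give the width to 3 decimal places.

Sort the longitudes: -175.438°, +148.472°, +159.625°.
Eastward gaps between consecutive values (wrapping around): 323.910°, 11.153°, 24.937°.
Largest gap = 323.910° ⇒ minimal covering band is its complement: 360° − 323.910° = 36.090°.
Band runs from +148.472° eastward to -175.438°, crossing the antimeridian.

36.090°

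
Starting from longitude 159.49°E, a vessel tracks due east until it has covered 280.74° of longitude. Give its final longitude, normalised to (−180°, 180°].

80.23°E

Start at +159.49°; shift +280.74° → +440.23°.
+440.23° lies outside (−180°, 180°]; subtract 360° → +80.23°.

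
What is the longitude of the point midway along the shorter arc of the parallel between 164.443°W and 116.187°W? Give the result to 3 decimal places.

140.315°W

Signed shortest Δλ from -164.443° to -116.187° is +48.256°.
Midpoint longitude = -164.443° + (+48.256°)/2 = -164.443° + 24.128° = -140.315°.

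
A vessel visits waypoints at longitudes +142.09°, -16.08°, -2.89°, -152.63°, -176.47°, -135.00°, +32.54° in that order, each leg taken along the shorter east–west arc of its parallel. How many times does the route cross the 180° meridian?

Leg 1: +142.09° → -16.08°, shortest Δλ = -158.17° (west) — does not cross 180°.
Leg 2: -16.08° → -2.89°, shortest Δλ = 13.19° (east) — does not cross 180°.
Leg 3: -2.89° → -152.63°, shortest Δλ = -149.74° (west) — does not cross 180°.
Leg 4: -152.63° → -176.47°, shortest Δλ = -23.84° (west) — does not cross 180°.
Leg 5: -176.47° → -135.00°, shortest Δλ = 41.47° (east) — does not cross 180°.
Leg 6: -135.00° → +32.54°, shortest Δλ = 167.54° (east) — does not cross 180°.
Total crossings: 0.

0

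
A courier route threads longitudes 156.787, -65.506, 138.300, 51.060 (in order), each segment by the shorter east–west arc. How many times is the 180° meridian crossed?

2

Leg 1: +156.787° → -65.506°, shortest Δλ = 137.707° (east) — crosses 180°.
Leg 2: -65.506° → +138.300°, shortest Δλ = -156.194° (west) — crosses 180°.
Leg 3: +138.300° → +51.060°, shortest Δλ = -87.24° (west) — does not cross 180°.
Total crossings: 2.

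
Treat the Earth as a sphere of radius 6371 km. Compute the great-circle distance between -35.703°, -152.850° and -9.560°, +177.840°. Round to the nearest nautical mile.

Δλ = 177.840 − -152.850 = 330.690°; wrapped into (−180°, 180°]: -29.310°.
Δφ = -9.560 − -35.703 = 26.143°.
a = sin²(Δφ/2) + cos φ₁ · cos φ₂ · sin²(Δλ/2) = 0.102408.
c = 2·atan2(√a, √(1−a)) = 0.65148 rad → d = 6371·c ≈ 4150.60 km ≈ 2241.15 nmi.

2241 nmi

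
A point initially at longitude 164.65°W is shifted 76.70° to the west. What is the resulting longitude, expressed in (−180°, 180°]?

118.65°E

Start at -164.65°; shift −76.70° → -241.35°.
-241.35° lies outside (−180°, 180°]; add 360° → +118.65°.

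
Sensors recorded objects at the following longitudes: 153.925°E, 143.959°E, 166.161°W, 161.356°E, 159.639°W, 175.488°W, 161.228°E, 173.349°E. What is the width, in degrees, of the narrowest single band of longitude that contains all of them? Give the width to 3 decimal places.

56.402°

Sort the longitudes: -175.488°, -166.161°, -159.639°, +143.959°, +153.925°, +161.228°, +161.356°, +173.349°.
Eastward gaps between consecutive values (wrapping around): 9.327°, 6.522°, 303.598°, 9.966°, 7.303°, 0.128°, 11.993°, 11.163°.
Largest gap = 303.598° ⇒ minimal covering band is its complement: 360° − 303.598° = 56.402°.
Band runs from +143.959° eastward to -159.639°, crossing the antimeridian.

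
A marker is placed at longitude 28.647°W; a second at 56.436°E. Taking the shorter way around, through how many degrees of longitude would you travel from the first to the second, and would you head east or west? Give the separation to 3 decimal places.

Raw difference: 56.436 − -28.647 = 85.083°.
Normalise into (−180°, 180°]: 85.083° stays 85.083°.
Positive ⇒ the second point lies to the east; separation 85.083°.

85.083° east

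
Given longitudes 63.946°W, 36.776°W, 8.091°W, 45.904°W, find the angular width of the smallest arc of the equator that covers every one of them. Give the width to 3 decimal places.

Sort the longitudes: -63.946°, -45.904°, -36.776°, -8.091°.
Eastward gaps between consecutive values (wrapping around): 18.042°, 9.128°, 28.685°, 304.145°.
Largest gap = 304.145° ⇒ minimal covering band is its complement: 360° − 304.145° = 55.855°.
Band runs from -63.946° eastward to -8.091°.

55.855°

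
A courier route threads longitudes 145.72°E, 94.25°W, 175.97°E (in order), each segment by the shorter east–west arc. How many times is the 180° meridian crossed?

Leg 1: +145.72° → -94.25°, shortest Δλ = 120.03° (east) — crosses 180°.
Leg 2: -94.25° → +175.97°, shortest Δλ = -89.78° (west) — crosses 180°.
Total crossings: 2.

2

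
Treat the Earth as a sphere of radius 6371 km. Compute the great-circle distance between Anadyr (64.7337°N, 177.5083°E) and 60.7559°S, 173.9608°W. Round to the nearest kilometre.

13972 km

Δλ = -173.9608 − 177.5083 = -351.4691°; wrapped into (−180°, 180°]: 8.5309°.
Δφ = -60.7559 − 64.7337 = -125.4896°.
a = sin²(Δφ/2) + cos φ₁ · cos φ₂ · sin²(Δλ/2) = 0.791431.
c = 2·atan2(√a, √(1−a)) = 2.19304 rad → d = 6371·c ≈ 13971.88 km.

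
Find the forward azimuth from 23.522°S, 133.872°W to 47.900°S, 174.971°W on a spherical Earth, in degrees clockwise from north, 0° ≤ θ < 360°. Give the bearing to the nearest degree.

223°

Δλ = -174.971 − -133.872 = -41.099°.
θ = atan2( sin Δλ · cos φ₂ , cos φ₁ · sin φ₂ − sin φ₁ · cos φ₂ · cos Δλ )
  = atan2(-0.44071, -0.47869) = -137.365° → normalised to [0°, 360°): 222.635°.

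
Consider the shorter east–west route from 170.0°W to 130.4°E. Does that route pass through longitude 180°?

Naïve |130.4 − -170.0| = 300.4° > 180°, so the shorter arc goes the other way round — across 180°.
Signed shortest Δλ = ((130.4 − -170.0 + 180) mod 360) − 180 = -59.6°.
Going west by 59.6° from -170.0° passes through 180° before reaching +130.4°.

Yes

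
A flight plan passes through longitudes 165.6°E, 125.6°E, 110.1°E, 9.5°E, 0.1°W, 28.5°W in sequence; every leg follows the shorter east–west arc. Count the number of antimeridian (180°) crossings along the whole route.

Leg 1: +165.6° → +125.6°, shortest Δλ = -40.0° (west) — does not cross 180°.
Leg 2: +125.6° → +110.1°, shortest Δλ = -15.5° (west) — does not cross 180°.
Leg 3: +110.1° → +9.5°, shortest Δλ = -100.6° (west) — does not cross 180°.
Leg 4: +9.5° → -0.1°, shortest Δλ = -9.6° (west) — does not cross 180°.
Leg 5: -0.1° → -28.5°, shortest Δλ = -28.4° (west) — does not cross 180°.
Total crossings: 0.

0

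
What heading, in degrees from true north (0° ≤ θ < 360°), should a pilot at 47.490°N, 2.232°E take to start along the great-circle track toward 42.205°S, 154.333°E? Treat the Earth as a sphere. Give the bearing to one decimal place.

85.3°

Δλ = 154.333 − 2.232 = 152.101°.
θ = atan2( sin Δλ · cos φ₂ , cos φ₁ · sin φ₂ − sin φ₁ · cos φ₂ · cos Δλ )
  = atan2(0.34661, 0.02864) = 85.276° → normalised to [0°, 360°): 85.276°.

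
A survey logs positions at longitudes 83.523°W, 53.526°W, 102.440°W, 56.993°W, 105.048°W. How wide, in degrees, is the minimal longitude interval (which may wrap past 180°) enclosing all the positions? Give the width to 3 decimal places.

Sort the longitudes: -105.048°, -102.440°, -83.523°, -56.993°, -53.526°.
Eastward gaps between consecutive values (wrapping around): 2.608°, 18.917°, 26.530°, 3.467°, 308.478°.
Largest gap = 308.478° ⇒ minimal covering band is its complement: 360° − 308.478° = 51.522°.
Band runs from -105.048° eastward to -53.526°.

51.522°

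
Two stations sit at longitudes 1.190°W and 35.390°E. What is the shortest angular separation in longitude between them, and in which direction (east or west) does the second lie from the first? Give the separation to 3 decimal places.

36.580° east

Raw difference: 35.390 − -1.190 = 36.58°.
Normalise into (−180°, 180°]: 36.58° stays 36.58°.
Positive ⇒ the second point lies to the east; separation 36.580°.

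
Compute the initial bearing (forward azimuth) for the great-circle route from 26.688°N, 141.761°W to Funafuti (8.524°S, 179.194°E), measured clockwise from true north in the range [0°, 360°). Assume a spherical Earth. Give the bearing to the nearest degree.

233°

Δλ = 179.194 − -141.761 = 320.955°; wrapped into (−180°, 180°]: -39.045°.
θ = atan2( sin Δλ · cos φ₂ , cos φ₁ · sin φ₂ − sin φ₁ · cos φ₂ · cos Δλ )
  = atan2(-0.62297, -0.47740) = -127.464° → normalised to [0°, 360°): 232.536°.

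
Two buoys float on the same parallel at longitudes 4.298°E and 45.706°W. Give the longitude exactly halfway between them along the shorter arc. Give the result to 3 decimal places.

Signed shortest Δλ from +4.298° to -45.706° is -50.004°.
Midpoint longitude = +4.298° + (-50.004°)/2 = +4.298° − 25.002° = -20.704°.

20.704°W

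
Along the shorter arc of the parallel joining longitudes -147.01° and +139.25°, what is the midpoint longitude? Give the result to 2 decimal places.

+176.12°

Signed shortest Δλ from -147.01° to +139.25° is -73.74°.
Midpoint longitude = -147.01° + (-73.74°)/2 = -147.01° − 36.87° = -183.88°.
Normalise into (−180°, 180°]: +176.12°.
(The naïve average (-147.01 + +139.25)/2 = -3.88° is on the wrong side of the globe.)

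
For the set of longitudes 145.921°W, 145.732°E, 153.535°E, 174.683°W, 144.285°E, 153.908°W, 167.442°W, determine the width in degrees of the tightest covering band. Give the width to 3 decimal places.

Sort the longitudes: -174.683°, -167.442°, -153.908°, -145.921°, +144.285°, +145.732°, +153.535°.
Eastward gaps between consecutive values (wrapping around): 7.241°, 13.534°, 7.987°, 290.206°, 1.447°, 7.803°, 31.782°.
Largest gap = 290.206° ⇒ minimal covering band is its complement: 360° − 290.206° = 69.794°.
Band runs from +144.285° eastward to -145.921°, crossing the antimeridian.

69.794°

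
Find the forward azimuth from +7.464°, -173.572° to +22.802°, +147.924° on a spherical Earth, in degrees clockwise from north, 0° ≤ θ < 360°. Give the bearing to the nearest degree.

297°

Δλ = 147.924 − -173.572 = 321.496°; wrapped into (−180°, 180°]: -38.504°.
θ = atan2( sin Δλ · cos φ₂ , cos φ₁ · sin φ₂ − sin φ₁ · cos φ₂ · cos Δλ )
  = atan2(-0.57392, 0.29055) = -63.149° → normalised to [0°, 360°): 296.851°.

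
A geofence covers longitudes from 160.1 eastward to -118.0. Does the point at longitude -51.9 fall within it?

Band width going east from +160.1° to -118.0°: ((-118.0 − 160.1) mod 360) = 81.9°.
Offset of -51.9° east of the west edge: ((-51.9 − 160.1) mod 360) = 148.0°.
148.0° > 81.9° ⇒ outside.

No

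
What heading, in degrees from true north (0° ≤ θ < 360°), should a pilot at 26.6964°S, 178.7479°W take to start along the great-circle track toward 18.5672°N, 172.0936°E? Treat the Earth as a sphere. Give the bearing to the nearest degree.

Δλ = 172.0936 − -178.7479 = 350.8415°; wrapped into (−180°, 180°]: -9.1585°.
θ = atan2( sin Δλ · cos φ₂ , cos φ₁ · sin φ₂ − sin φ₁ · cos φ₂ · cos Δλ )
  = atan2(-0.15088, 0.70492) = -12.081° → normalised to [0°, 360°): 347.919°.

348°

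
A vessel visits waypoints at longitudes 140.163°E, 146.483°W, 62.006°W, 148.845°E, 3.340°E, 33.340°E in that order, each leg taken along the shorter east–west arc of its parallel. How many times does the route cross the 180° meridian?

2

Leg 1: +140.163° → -146.483°, shortest Δλ = 73.354° (east) — crosses 180°.
Leg 2: -146.483° → -62.006°, shortest Δλ = 84.477° (east) — does not cross 180°.
Leg 3: -62.006° → +148.845°, shortest Δλ = -149.149° (west) — crosses 180°.
Leg 4: +148.845° → +3.340°, shortest Δλ = -145.505° (west) — does not cross 180°.
Leg 5: +3.340° → +33.340°, shortest Δλ = 30.0° (east) — does not cross 180°.
Total crossings: 2.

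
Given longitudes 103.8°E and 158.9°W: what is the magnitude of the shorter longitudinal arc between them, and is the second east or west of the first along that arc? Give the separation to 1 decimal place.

97.3° east

Raw difference: -158.9 − 103.8 = -262.7°.
Normalise into (−180°, 180°]: -262.7° + 360° = 97.3°.
Positive ⇒ the second point lies to the east; separation 97.3°.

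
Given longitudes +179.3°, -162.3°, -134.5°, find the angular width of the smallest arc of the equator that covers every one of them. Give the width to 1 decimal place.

46.2°

Sort the longitudes: -162.3°, -134.5°, +179.3°.
Eastward gaps between consecutive values (wrapping around): 27.8°, 313.8°, 18.4°.
Largest gap = 313.8° ⇒ minimal covering band is its complement: 360° − 313.8° = 46.2°.
Band runs from +179.3° eastward to -134.5°, crossing the antimeridian.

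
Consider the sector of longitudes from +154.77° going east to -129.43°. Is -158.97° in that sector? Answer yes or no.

Band width going east from +154.77° to -129.43°: ((-129.43 − 154.77) mod 360) = 75.80°.
Offset of -158.97° east of the west edge: ((-158.97 − 154.77) mod 360) = 46.26°.
46.26° ≤ 75.80° ⇒ inside.

Yes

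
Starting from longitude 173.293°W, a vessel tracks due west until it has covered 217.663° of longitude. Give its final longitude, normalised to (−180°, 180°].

Start at -173.293°; shift −217.663° → -390.956°.
-390.956° lies outside (−180°, 180°]; add 360° → -30.956°.

30.956°W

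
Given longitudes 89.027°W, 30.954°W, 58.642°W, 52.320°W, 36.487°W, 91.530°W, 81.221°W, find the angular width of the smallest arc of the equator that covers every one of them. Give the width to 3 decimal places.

Sort the longitudes: -91.530°, -89.027°, -81.221°, -58.642°, -52.320°, -36.487°, -30.954°.
Eastward gaps between consecutive values (wrapping around): 2.503°, 7.806°, 22.579°, 6.322°, 15.833°, 5.533°, 299.424°.
Largest gap = 299.424° ⇒ minimal covering band is its complement: 360° − 299.424° = 60.576°.
Band runs from -91.530° eastward to -30.954°.

60.576°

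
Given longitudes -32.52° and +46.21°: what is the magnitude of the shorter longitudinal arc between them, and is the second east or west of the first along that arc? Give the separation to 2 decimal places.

78.73° east

Raw difference: 46.21 − -32.52 = 78.73°.
Normalise into (−180°, 180°]: 78.73° stays 78.73°.
Positive ⇒ the second point lies to the east; separation 78.73°.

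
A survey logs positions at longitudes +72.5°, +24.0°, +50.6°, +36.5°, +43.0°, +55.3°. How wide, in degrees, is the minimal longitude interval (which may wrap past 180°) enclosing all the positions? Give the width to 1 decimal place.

Sort the longitudes: +24.0°, +36.5°, +43.0°, +50.6°, +55.3°, +72.5°.
Eastward gaps between consecutive values (wrapping around): 12.5°, 6.5°, 7.6°, 4.7°, 17.2°, 311.5°.
Largest gap = 311.5° ⇒ minimal covering band is its complement: 360° − 311.5° = 48.5°.
Band runs from +24.0° eastward to +72.5°.

48.5°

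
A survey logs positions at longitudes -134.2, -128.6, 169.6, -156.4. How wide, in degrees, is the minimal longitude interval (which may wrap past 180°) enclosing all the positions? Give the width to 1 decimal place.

Sort the longitudes: -156.4°, -134.2°, -128.6°, +169.6°.
Eastward gaps between consecutive values (wrapping around): 22.2°, 5.6°, 298.2°, 34.0°.
Largest gap = 298.2° ⇒ minimal covering band is its complement: 360° − 298.2° = 61.8°.
Band runs from +169.6° eastward to -128.6°, crossing the antimeridian.

61.8°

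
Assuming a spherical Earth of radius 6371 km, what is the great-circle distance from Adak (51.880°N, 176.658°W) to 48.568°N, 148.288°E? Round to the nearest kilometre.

Δλ = 148.288 − -176.658 = 324.946°; wrapped into (−180°, 180°]: -35.054°.
Δφ = 48.568 − 51.880 = -3.312°.
a = sin²(Δφ/2) + cos φ₁ · cos φ₂ · sin²(Δλ/2) = 0.037883.
c = 2·atan2(√a, √(1−a)) = 0.39177 rad → d = 6371·c ≈ 2495.98 km.

2496 km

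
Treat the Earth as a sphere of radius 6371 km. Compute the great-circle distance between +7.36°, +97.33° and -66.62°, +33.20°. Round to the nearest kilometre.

Δλ = 33.20 − 97.33 = -64.13°.
Δφ = -66.62 − 7.36 = -73.98°.
a = sin²(Δφ/2) + cos φ₁ · cos φ₂ · sin²(Δλ/2) = 0.472932.
c = 2·atan2(√a, √(1−a)) = 1.51663 rad → d = 6371·c ≈ 9662.47 km.

9662 km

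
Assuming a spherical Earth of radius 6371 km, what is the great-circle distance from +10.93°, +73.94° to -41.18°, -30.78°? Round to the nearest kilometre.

12033 km

Δλ = -30.78 − 73.94 = -104.72°.
Δφ = -41.18 − 10.93 = -52.11°.
a = sin²(Δφ/2) + cos φ₁ · cos φ₂ · sin²(Δλ/2) = 0.656309.
c = 2·atan2(√a, √(1−a)) = 1.88874 rad → d = 6371·c ≈ 12033.19 km.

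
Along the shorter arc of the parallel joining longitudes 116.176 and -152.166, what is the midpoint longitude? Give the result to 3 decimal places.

+162.005°

Signed shortest Δλ from +116.176° to -152.166° is +91.658°.
Midpoint longitude = +116.176° + (+91.658°)/2 = +116.176° + 45.829° = +162.005°.
(The naïve average (+116.176 + -152.166)/2 = -17.995° is on the wrong side of the globe.)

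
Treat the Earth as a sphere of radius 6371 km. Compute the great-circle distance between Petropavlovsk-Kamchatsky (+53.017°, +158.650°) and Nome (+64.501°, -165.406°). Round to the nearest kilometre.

Δλ = -165.406 − 158.650 = -324.056°; wrapped into (−180°, 180°]: 35.944°.
Δφ = 64.501 − 53.017 = 11.484°.
a = sin²(Δφ/2) + cos φ₁ · cos φ₂ · sin²(Δλ/2) = 0.034666.
c = 2·atan2(√a, √(1−a)) = 0.37456 rad → d = 6371·c ≈ 2386.32 km.

2386 km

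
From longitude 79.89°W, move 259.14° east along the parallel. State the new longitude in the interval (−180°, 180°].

179.25°E

Start at -79.89°; shift +259.14° → +179.25°.
+179.25° already lies in (−180°, 180°].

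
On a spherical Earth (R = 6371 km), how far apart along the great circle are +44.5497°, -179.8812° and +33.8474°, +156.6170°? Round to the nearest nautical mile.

Δλ = 156.6170 − -179.8812 = 336.4982°; wrapped into (−180°, 180°]: -23.5018°.
Δφ = 33.8474 − 44.5497 = -10.7023°.
a = sin²(Δφ/2) + cos φ₁ · cos φ₂ · sin²(Δλ/2) = 0.033246.
c = 2·atan2(√a, √(1−a)) = 0.36672 rad → d = 6371·c ≈ 2336.37 km ≈ 1261.54 nmi.

1262 nmi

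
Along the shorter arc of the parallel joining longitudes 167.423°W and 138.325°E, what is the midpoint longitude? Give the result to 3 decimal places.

165.451°E

Signed shortest Δλ from -167.423° to +138.325° is -54.252°.
Midpoint longitude = -167.423° + (-54.252°)/2 = -167.423° − 27.126° = -194.549°.
Normalise into (−180°, 180°]: +165.451°.
(The naïve average (-167.423 + +138.325)/2 = -14.549° is on the wrong side of the globe.)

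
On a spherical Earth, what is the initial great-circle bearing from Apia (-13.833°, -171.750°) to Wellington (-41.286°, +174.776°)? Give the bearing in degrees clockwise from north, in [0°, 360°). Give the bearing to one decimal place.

Δλ = 174.776 − -171.750 = 346.526°; wrapped into (−180°, 180°]: -13.474°.
θ = atan2( sin Δλ · cos φ₂ , cos φ₁ · sin φ₂ − sin φ₁ · cos φ₂ · cos Δλ )
  = atan2(-0.17509, -0.46597) = -159.406° → normalised to [0°, 360°): 200.594°.

200.6°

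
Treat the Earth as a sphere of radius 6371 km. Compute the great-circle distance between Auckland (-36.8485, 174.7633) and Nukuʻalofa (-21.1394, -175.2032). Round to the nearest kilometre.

1998 km

Δλ = -175.2032 − 174.7633 = -349.9665°; wrapped into (−180°, 180°]: 10.0335°.
Δφ = -21.1394 − -36.8485 = 15.7091°.
a = sin²(Δφ/2) + cos φ₁ · cos φ₂ · sin²(Δλ/2) = 0.024383.
c = 2·atan2(√a, √(1−a)) = 0.31359 rad → d = 6371·c ≈ 1997.85 km.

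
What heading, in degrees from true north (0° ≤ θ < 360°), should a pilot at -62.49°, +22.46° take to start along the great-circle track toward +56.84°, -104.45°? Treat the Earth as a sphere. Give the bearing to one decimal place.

282.3°

Δλ = -104.45 − 22.46 = -126.91°.
θ = atan2( sin Δλ · cos φ₂ , cos φ₁ · sin φ₂ − sin φ₁ · cos φ₂ · cos Δλ )
  = atan2(-0.43735, 0.09533) = -77.704° → normalised to [0°, 360°): 282.296°.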